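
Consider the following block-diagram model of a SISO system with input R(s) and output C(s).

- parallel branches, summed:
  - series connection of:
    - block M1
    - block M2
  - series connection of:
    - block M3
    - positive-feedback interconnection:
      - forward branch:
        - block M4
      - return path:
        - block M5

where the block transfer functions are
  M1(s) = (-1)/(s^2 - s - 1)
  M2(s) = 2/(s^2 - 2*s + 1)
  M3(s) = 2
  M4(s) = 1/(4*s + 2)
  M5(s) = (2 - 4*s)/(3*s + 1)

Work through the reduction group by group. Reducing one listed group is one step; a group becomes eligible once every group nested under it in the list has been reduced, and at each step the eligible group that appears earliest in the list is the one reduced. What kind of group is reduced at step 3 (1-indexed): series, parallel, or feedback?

Step 1. multiply M1, M2 (series)
Step 2. reduce the feedback loop with forward M4 and return M5
Step 3. multiply M3, [M4/(1-M4*M5)] (series)
Step 4. sum the parallel branches (M1*M2), (M3*[M4/(1-M4*M5)])
At step 3 the group reduced is series.

Answer: series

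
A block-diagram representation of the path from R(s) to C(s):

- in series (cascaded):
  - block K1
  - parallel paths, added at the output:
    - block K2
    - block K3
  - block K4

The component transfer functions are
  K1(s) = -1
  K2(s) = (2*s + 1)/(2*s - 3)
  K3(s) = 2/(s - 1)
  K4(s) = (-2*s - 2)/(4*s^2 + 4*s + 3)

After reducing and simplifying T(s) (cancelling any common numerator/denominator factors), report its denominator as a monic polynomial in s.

The answer is s^4 - 3*s^3/2 - s^2/4 - 3*s/8 + 9/8.

Reasoning:
[1] combine K2, K3 in parallel: (2*s^2 + 3*s - 7)/(2*s^2 - 5*s + 3)
[2] reduce the series chain K1, (K2+K3), K4: (4*s^3 + 10*s^2 - 8*s - 14)/(8*s^4 - 12*s^3 - 2*s^2 - 3*s + 9)
That last expression is T(s), already simplified. Scaling its denominator by 1/8 (the reciprocal of the leading coefficient) yields the monic denominator.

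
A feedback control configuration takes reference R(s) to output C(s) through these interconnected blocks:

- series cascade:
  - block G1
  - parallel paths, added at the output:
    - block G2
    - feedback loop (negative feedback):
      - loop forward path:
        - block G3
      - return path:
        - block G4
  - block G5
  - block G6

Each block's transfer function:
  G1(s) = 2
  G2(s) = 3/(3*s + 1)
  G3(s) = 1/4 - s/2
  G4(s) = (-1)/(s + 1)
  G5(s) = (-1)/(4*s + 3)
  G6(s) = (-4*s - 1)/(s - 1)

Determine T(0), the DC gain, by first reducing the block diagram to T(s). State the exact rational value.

1. feedback reduction of G3, G4 -> (-2*s^2 - s + 1)/(6*s + 3)
2. add G2, [G3/(1+G3*G4)] (parallel) -> (-6*s^3 - 5*s^2 + 20*s + 10)/(18*s^2 + 15*s + 3)
3. cascade G1, (G2+[G3/(1+G3*G4)]), G5, G6 -> (-48*s^4 - 52*s^3 + 150*s^2 + 120*s + 20)/(72*s^4 + 42*s^3 - 57*s^2 - 48*s - 9)
The step-3 result is T(s). Setting s = 0: T(0) = 20/(-9) = -20/9.

Answer: -20/9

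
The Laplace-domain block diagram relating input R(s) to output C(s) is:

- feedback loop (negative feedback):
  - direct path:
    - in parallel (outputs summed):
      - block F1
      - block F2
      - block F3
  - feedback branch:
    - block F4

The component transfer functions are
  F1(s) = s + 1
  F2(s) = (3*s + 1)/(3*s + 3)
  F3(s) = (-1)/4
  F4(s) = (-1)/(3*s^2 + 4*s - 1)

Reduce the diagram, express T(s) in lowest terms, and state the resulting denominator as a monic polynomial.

Step 1: sum the parallel branches F1, F2, F3, giving (12*s^2 + 33*s + 13)/(12*s + 12)
Step 2: reduce the feedback loop with forward (F1+F2+F3) and return F4, giving (36*s^4 + 147*s^3 + 159*s^2 + 19*s - 13)/(36*s^3 + 72*s^2 + 3*s - 25)
That last expression is T(s), already simplified. Scaling its denominator by 1/36 (the reciprocal of the leading coefficient) yields the monic denominator.

Final answer: s^3 + 2*s^2 + s/12 - 25/36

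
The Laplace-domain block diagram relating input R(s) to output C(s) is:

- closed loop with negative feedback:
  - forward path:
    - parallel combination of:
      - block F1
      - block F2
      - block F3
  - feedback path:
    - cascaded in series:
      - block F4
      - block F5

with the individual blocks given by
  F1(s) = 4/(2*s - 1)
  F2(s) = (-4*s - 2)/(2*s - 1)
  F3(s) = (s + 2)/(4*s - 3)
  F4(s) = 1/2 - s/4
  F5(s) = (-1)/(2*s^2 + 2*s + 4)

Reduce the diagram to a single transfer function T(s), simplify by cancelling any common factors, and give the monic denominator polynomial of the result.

The answer is s^3 + s^2/32 + 31*s/16 - 2.

Reasoning:
(1) parallel reduction of F1, F2, F3 -> (8 - 7*s)/(4*s - 3)
(2) cascade F4, F5 -> (s - 2)/(8*s^2 + 8*s + 16)
(3) reduce the feedback loop with forward (F1+F2+F3) and return (F4*F5) -> (-56*s^3 + 8*s^2 - 48*s + 128)/(32*s^3 + s^2 + 62*s - 64)
T(s) is the step-3 result (common factors already cancelled). Leading coefficient of the denominator: 32. Divide through by 32 for the monic polynomial.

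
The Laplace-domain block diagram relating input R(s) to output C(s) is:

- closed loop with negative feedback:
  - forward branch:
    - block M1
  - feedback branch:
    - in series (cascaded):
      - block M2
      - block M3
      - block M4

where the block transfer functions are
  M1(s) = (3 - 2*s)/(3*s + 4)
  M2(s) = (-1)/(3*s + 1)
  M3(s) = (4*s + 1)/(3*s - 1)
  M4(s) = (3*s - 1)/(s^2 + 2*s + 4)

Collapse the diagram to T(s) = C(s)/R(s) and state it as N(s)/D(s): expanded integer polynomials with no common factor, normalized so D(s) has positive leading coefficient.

First reduce the diagram to T(s).

[1] multiply M2, M3, M4 (series): (-4*s - 1)/(3*s^3 + 7*s^2 + 14*s + 4)
[2] reduce the feedback loop with forward M1 and return (M2*M3*M4), giving the overall T(s)

Answer: (-6*s^4 - 5*s^3 - 7*s^2 + 34*s + 12)/(9*s^4 + 33*s^3 + 78*s^2 + 58*s + 13)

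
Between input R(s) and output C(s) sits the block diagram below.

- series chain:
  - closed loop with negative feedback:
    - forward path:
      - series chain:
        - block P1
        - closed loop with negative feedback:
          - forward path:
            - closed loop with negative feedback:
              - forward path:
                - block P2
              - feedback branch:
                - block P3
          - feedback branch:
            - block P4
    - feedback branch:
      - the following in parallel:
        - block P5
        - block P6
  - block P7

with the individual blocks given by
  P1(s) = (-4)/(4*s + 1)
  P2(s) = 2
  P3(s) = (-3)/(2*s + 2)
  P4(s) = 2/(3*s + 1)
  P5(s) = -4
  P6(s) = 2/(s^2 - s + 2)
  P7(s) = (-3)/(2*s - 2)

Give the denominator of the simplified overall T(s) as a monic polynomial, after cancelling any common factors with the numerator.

Reducing step by step:

[1] apply the feedback formula to P2, P3: (2*s + 2)/(s - 2)
[2] collapse the loop ([P2/(1+P2*P3)] forward, P4 return): (6*s^2 + 8*s + 2)/(3*s^2 - s + 2)
[3] reduce the series chain P1, [[P2/(1+P2*P3)]/(1+[P2/(1+P2*P3)]*P4)]: (-24*s^2 - 32*s - 8)/(12*s^3 - s^2 + 7*s + 2)
[4] combine P5, P6 in parallel: (-4*s^2 + 4*s - 6)/(s^2 - s + 2)
[5] close the feedback loop around (P1*[[P2/(1+P2*P3)]/(1+[P2/(1+P2*P3)]*P4)]), (P5+P6): (-24*s^4 - 8*s^3 - 24*s^2 - 56*s - 16)/(12*s^5 + 83*s^4 + 64*s^3 + 41*s^2 + 172*s + 52)
[6] series reduction of [(P1*[[P2/(1+P2*P3)]/(1+[P2/(1+P2*P3)]*P4)])/(1+(P1*[[P2/(1+P2*P3)]/(1+[P2/(1+P2*P3)]*P4)])*(P5+P6))], P7: (36*s^4 + 12*s^3 + 36*s^2 + 84*s + 24)/(12*s^6 + 71*s^5 - 19*s^4 - 23*s^3 + 131*s^2 - 120*s - 52)
T(s) is the step-6 result (common factors already cancelled). Leading coefficient of the denominator: 12. Divide through by 12 for the monic polynomial.

Answer: s^6 + 71*s^5/12 - 19*s^4/12 - 23*s^3/12 + 131*s^2/12 - 10*s - 13/3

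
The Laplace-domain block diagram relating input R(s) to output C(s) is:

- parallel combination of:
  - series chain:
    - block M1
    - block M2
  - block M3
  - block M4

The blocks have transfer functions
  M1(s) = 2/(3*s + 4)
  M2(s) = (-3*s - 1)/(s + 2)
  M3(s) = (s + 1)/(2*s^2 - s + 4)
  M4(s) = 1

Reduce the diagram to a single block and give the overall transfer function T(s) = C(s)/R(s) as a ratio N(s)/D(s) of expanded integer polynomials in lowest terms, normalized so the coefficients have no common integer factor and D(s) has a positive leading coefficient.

Step 1: series reduction of M1, M2; result (-6*s - 2)/(3*s^2 + 10*s + 8)
Step 2: combine (M1*M2), M3, M4 in parallel - this is the overall T(s), already in the required normalized form

Answer: (6*s^4 + 8*s^3 + 33*s^2 + 28*s + 32)/(6*s^4 + 17*s^3 + 18*s^2 + 32*s + 32)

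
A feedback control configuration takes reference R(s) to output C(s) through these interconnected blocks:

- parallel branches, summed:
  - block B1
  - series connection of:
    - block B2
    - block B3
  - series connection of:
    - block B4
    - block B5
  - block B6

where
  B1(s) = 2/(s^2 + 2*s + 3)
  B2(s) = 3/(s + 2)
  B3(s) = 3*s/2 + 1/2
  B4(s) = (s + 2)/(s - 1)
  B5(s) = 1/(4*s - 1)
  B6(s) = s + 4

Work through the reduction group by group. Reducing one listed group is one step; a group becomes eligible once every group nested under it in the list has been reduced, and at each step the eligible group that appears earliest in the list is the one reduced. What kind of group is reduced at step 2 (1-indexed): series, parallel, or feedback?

The answer is series.

Reasoning:
Step 1: multiply B2, B3 (series)
Step 2: multiply B4, B5 (series)
Step 3: reduce the parallel group B1, (B2*B3), (B4*B5), B6
The group at step 2 is a series group.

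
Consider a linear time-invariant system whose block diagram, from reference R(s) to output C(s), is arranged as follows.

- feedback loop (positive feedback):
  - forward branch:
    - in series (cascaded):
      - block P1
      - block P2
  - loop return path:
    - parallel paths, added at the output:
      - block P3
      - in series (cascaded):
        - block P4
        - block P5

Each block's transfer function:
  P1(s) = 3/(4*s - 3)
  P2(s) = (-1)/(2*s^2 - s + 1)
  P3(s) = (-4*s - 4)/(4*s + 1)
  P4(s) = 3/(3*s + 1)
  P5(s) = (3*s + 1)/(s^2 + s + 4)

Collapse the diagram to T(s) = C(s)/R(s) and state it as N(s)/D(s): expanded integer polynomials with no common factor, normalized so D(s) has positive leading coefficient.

1. reduce the series chain P1, P2: (-3)/(8*s^3 - 10*s^2 + 7*s - 3)
2. multiply P4, P5 (series): 3/(s^2 + s + 4)
3. parallel reduction of P3, (P4*P5): (-4*s^3 - 8*s^2 - 8*s - 13)/(4*s^3 + 5*s^2 + 17*s + 4)
4. collapse the loop ((P1*P2) forward, (P3+(P4*P5)) return); the result is T(s) itself (integer coefficients, no common factor, positive leading denominator coefficient)

Answer: (-12*s^3 - 15*s^2 - 51*s - 12)/(32*s^6 + 114*s^4 - 127*s^3 + 40*s^2 - 47*s - 51)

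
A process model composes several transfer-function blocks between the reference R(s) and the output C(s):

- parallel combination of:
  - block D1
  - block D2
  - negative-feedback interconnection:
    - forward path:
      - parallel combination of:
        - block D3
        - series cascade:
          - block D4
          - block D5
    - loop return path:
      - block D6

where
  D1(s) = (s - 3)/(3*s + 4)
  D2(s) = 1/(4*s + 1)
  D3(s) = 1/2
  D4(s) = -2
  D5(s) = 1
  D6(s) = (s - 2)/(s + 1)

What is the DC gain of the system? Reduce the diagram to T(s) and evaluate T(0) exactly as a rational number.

First reduce the diagram to T(s).

Step 1 - cascade D4, D5 gives -2
Step 2 - parallel reduction of D3, (D4*D5) gives (-3)/2
Step 3 - close the feedback loop around (D3+(D4*D5)), D6 gives (3*s + 3)/(s - 8)
Step 4 - add D1, D2, [(D3+(D4*D5))/(1+(D3+(D4*D5))*D6)] (parallel) gives (40*s^3 + 53*s^2 + 134*s + 4)/(12*s^3 - 77*s^2 - 148*s - 32)
DC gain: substitute s = 0 into T(s) from step 4: T(0) = 4/(-32) = -1/8.

Answer: -1/8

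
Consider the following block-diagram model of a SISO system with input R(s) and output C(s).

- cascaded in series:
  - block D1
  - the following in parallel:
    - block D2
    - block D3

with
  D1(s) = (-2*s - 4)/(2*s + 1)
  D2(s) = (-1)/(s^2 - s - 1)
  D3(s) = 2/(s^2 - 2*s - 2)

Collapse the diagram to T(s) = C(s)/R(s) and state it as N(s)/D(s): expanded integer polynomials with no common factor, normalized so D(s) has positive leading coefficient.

Answer: (-2*s^3 - 4*s^2)/(2*s^5 - 5*s^4 - 5*s^3 + 7*s^2 + 8*s + 2)

Working:
Step 1: sum the parallel branches D2, D3 -> s^2/(s^4 - 3*s^3 - s^2 + 4*s + 2)
Step 2: reduce the series chain D1, (D2+D3), giving the overall T(s)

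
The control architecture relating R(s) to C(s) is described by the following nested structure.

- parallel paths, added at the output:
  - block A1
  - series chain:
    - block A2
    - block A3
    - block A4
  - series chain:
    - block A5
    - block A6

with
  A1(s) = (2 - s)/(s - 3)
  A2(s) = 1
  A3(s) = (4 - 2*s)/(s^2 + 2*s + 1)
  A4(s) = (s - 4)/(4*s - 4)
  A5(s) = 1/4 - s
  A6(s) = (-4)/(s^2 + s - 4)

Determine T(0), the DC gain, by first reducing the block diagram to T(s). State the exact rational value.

Step 1. reduce the series chain A2, A3, A4; result (-s^2 + 6*s - 8)/(2*s^3 + 2*s^2 - 2*s - 2)
Step 2. reduce the series chain A5, A6; result (4*s - 1)/(s^2 + s - 4)
Step 3. parallel reduction of A1, (A2*A3*A4), (A5*A6); result (-2*s^6 + 7*s^5 + 6*s^4 - 45*s^3 - 44*s^2 + 152*s - 86)/(2*s^6 - 2*s^5 - 20*s^4 + 12*s^3 + 42*s^2 - 10*s - 24)
That last expression is T(s); at s = 0 only the constant terms survive, so T(0) = -86/(-24) = 43/12.

Therefore the answer is 43/12.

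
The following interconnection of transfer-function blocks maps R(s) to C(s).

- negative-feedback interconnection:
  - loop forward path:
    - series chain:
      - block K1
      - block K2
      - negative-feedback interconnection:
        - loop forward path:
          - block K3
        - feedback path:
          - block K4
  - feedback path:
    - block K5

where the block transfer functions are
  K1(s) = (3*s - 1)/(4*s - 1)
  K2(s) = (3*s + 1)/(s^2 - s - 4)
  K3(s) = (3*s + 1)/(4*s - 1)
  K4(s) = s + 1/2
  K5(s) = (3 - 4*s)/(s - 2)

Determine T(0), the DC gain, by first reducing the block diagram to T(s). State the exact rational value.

[1] close the feedback loop around K3, K4, giving (6*s + 2)/(6*s^2 + 13*s - 1)
[2] combine K1, K2, [K3/(1+K3*K4)] in series, giving (54*s^3 + 18*s^2 - 6*s - 2)/(24*s^5 + 22*s^4 - 159*s^3 - 166*s^2 + 67*s - 4)
[3] feedback reduction of (K1*K2*[K3/(1+K3*K4)]), K5, giving (54*s^4 - 90*s^3 - 42*s^2 + 10*s + 4)/(24*s^6 - 26*s^5 - 419*s^4 + 242*s^3 + 477*s^2 - 148*s + 2)
That last expression is T(s); at s = 0 only the constant terms survive, so T(0) = 4/2 = 2.

Answer: 2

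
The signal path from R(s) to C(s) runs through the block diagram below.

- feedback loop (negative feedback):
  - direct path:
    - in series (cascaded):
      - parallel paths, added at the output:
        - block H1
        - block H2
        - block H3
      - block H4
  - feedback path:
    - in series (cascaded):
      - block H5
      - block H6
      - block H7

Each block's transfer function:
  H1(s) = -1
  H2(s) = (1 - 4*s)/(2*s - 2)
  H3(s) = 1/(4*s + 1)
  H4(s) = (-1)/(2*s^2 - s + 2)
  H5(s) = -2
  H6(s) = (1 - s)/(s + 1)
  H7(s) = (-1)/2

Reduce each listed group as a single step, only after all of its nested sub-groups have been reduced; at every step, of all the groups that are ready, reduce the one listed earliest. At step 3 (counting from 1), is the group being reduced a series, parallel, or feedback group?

The answer is series.

Reasoning:
(1) reduce the parallel group H1, H2, H3
(2) series reduction of (H1+H2+H3), H4
(3) multiply H5, H6, H7 (series)
(4) close the feedback loop around ((H1+H2+H3)*H4), (H5*H6*H7)
Step 3 collapses a series group.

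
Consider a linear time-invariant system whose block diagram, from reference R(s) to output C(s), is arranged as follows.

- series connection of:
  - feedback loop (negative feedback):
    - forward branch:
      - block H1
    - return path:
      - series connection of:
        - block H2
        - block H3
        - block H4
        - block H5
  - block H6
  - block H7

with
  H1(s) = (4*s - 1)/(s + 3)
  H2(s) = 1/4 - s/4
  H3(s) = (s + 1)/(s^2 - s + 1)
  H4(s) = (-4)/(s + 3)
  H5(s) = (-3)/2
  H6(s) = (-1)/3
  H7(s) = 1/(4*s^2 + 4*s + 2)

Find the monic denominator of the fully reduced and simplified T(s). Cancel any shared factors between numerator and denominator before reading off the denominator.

Step 1 - cascade H2, H3, H4, H5 gives (3 - 3*s^2)/(2*s^3 + 4*s^2 - 4*s + 6)
Step 2 - apply the feedback formula to H1, (H2*H3*H4*H5) gives (8*s^4 + 14*s^3 - 20*s^2 + 28*s - 6)/(2*s^4 - 2*s^3 + 11*s^2 + 6*s + 15)
Step 3 - reduce the series chain [H1/(1+H1*(H2*H3*H4*H5))], H6, H7 gives (-4*s^4 - 7*s^3 + 10*s^2 - 14*s + 3)/(12*s^6 + 60*s^4 + 96*s^3 + 159*s^2 + 108*s + 45)
T(s) is the step-3 result (common factors already cancelled). Leading coefficient of the denominator: 12. Divide through by 12 for the monic polynomial.

Final answer: s^6 + 5*s^4 + 8*s^3 + 53*s^2/4 + 9*s + 15/4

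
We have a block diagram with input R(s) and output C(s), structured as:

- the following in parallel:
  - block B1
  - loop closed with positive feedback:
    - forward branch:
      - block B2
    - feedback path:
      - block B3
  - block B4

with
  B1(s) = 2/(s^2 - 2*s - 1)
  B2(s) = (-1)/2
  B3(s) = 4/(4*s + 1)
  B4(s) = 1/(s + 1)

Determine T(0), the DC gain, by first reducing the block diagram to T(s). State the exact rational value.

Step 1 - feedback reduction of B2, B3, giving (-4*s - 1)/(8*s + 6)
Step 2 - parallel reduction of B1, [B2/(1-B2*B3)], B4, giving (-4*s^4 + 11*s^3 + 19*s^2 + 15*s + 7)/(8*s^4 - 2*s^3 - 30*s^2 - 26*s - 6)
Evaluating the step-2 result (the overall T(s)) at s = 0 gives T(0) = 7/(-6) = -7/6.

Therefore the answer is -7/6.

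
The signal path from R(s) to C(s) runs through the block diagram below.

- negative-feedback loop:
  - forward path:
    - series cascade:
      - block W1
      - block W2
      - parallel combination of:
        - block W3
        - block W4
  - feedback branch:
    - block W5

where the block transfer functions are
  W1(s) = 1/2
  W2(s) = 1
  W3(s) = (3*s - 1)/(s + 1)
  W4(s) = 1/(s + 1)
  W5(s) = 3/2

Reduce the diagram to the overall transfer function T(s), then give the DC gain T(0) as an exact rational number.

Answer: 0

Working:
(1) add W3, W4 (parallel); result (3*s)/(s + 1)
(2) multiply W1, W2, (W3+W4) (series); result (3*s)/(2*s + 2)
(3) close the feedback loop around (W1*W2*(W3+W4)), W5; result (6*s)/(13*s + 4)
Step 3 gives the overall T(s). Then T(0) = 0/4 = 0.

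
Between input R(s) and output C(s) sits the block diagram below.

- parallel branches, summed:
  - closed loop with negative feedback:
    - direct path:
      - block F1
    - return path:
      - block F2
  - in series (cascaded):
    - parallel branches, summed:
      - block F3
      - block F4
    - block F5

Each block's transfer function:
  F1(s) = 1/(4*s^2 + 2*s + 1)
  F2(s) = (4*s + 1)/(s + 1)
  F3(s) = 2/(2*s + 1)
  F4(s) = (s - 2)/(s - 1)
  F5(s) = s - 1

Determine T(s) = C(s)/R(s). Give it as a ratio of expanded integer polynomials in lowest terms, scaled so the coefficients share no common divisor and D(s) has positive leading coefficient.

1. feedback reduction of F1, F2 = (s + 1)/(4*s^3 + 6*s^2 + 7*s + 2)
2. add F3, F4 (parallel) = (2*s^2 - s - 4)/(2*s^2 - s - 1)
3. reduce the series chain (F3+F4), F5 = (2*s^2 - s - 4)/(2*s + 1)
4. combine [F1/(1+F1*F2)], ((F3+F4)*F5) in parallel, which is the overall transfer function T(s) = C(s)/R(s) in lowest terms

Final answer: (8*s^5 + 8*s^4 - 8*s^3 - 25*s^2 - 27*s - 7)/(8*s^4 + 16*s^3 + 20*s^2 + 11*s + 2)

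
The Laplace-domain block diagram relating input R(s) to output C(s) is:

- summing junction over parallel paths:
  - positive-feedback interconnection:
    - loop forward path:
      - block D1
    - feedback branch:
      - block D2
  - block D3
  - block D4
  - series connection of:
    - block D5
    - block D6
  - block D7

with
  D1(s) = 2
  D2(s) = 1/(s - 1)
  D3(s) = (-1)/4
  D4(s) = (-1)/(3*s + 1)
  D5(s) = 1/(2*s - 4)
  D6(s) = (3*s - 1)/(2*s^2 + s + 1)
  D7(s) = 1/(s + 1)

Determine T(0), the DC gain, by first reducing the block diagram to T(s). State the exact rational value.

[1] apply the feedback formula to D1, D2 -> (2*s - 2)/(s - 3)
[2] reduce the series chain D5, D6 -> (3*s - 1)/(4*s^3 - 6*s^2 - 2*s - 4)
[3] reduce the parallel group [D1/(1-D1*D2)], D3, D4, (D5*D6), D7 -> (42*s^6 - 21*s^5 - 140*s^4 + 2*s^3 - 46*s^2 + 83*s + 16)/(24*s^6 - 76*s^5 - 40*s^4 + 104*s^3 + 120*s^2 + 100*s + 24)
Evaluating the step-3 result (the overall T(s)) at s = 0 gives T(0) = 16/24 = 2/3.

Final answer: 2/3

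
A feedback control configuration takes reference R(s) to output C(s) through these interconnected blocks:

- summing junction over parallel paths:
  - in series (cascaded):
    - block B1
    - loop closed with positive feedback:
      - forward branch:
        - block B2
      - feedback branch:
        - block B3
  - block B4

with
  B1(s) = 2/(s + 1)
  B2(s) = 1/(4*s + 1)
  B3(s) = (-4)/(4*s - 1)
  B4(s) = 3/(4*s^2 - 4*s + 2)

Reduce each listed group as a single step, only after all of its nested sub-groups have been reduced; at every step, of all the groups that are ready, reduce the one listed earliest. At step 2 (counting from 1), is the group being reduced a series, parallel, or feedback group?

Reducing step by step:

1. close the feedback loop around B2, B3
2. cascade B1, [B2/(1-B2*B3)]
3. parallel reduction of (B1*[B2/(1-B2*B3)]), B4
Step 2: series.

Answer: series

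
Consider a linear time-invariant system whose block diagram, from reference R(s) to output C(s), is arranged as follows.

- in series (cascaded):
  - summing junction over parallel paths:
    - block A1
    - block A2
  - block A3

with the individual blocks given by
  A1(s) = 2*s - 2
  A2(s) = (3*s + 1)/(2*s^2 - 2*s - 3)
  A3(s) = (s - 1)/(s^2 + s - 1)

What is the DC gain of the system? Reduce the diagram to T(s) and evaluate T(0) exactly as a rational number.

Answer: -7/3

Working:
Step 1. parallel reduction of A1, A2 -> (4*s^3 - 8*s^2 + s + 7)/(2*s^2 - 2*s - 3)
Step 2. multiply (A1+A2), A3 (series) -> (4*s^4 - 12*s^3 + 9*s^2 + 6*s - 7)/(2*s^4 - 7*s^2 - s + 3)
That last expression is T(s); at s = 0 only the constant terms survive, so T(0) = -7/3.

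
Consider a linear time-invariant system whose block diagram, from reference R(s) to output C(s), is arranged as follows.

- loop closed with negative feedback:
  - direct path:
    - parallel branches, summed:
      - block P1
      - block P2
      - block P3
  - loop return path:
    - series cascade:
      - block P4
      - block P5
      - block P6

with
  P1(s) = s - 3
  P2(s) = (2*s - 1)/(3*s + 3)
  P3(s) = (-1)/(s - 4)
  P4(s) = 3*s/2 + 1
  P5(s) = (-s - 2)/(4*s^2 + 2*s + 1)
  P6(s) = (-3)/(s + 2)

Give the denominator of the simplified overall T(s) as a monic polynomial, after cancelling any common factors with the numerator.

(1) add P1, P2, P3 (parallel) -> (3*s^3 - 16*s^2 + 3*s + 37)/(3*s^2 - 9*s - 12)
(2) reduce the series chain P4, P5, P6 -> (9*s + 6)/(8*s^2 + 4*s + 2)
(3) feedback reduction of (P1+P2+P3), (P4*P5*P6) -> (24*s^5 - 116*s^4 - 34*s^3 + 276*s^2 + 154*s + 74)/(51*s^4 - 186*s^3 - 195*s^2 + 285*s + 198)
The result of step 3 is T(s) in lowest terms. Its denominator has leading coefficient 51; dividing the denominator through by 51 makes it monic.

Answer: s^4 - 62*s^3/17 - 65*s^2/17 + 95*s/17 + 66/17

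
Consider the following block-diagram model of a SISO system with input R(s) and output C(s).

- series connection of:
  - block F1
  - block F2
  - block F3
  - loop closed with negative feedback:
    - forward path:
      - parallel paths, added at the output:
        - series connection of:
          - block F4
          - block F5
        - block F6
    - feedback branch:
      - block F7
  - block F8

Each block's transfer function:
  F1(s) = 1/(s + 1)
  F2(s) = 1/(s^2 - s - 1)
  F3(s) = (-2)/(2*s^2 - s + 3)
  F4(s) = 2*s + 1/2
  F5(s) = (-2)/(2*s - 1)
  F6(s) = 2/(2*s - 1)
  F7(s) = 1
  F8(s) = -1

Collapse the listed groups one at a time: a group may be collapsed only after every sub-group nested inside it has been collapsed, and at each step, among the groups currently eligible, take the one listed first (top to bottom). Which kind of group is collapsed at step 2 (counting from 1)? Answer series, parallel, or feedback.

Reducing step by step:

Step 1: cascade F4, F5
Step 2: parallel reduction of (F4*F5), F6
Step 3: apply the feedback formula to ((F4*F5)+F6), F7
Step 4: multiply F1, F2, F3, [((F4*F5)+F6)/(1+((F4*F5)+F6)*F7)], F8 (series)
The group at step 2 is a parallel group.

Answer: parallel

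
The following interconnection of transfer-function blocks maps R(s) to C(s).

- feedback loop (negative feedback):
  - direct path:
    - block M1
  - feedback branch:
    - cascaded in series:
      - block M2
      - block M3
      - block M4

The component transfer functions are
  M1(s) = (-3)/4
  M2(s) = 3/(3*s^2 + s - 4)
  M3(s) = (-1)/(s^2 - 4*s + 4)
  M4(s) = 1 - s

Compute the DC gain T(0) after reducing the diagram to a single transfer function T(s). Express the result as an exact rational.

Reducing step by step:

1. multiply M2, M3, M4 (series) gives 3/(3*s^3 - 8*s^2 - 4*s + 16)
2. reduce the feedback loop with forward M1 and return (M2*M3*M4) gives (-9*s^3 + 24*s^2 + 12*s - 48)/(12*s^3 - 32*s^2 - 16*s + 55)
The step-2 result is T(s). Setting s = 0: T(0) = -48/55.

Answer: -48/55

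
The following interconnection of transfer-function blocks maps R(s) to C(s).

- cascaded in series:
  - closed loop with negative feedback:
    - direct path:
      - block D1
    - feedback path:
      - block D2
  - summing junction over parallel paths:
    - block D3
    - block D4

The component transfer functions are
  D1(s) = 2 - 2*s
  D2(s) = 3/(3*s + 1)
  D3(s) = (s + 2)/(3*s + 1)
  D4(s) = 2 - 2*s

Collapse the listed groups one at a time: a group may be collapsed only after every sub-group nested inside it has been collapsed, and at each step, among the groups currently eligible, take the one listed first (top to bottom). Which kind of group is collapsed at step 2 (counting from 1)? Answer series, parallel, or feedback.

Step 1: reduce the feedback loop with forward D1 and return D2
Step 2: reduce the parallel group D3, D4
Step 3: cascade [D1/(1+D1*D2)], (D3+D4)
At step 2 the group reduced is parallel.

Answer: parallel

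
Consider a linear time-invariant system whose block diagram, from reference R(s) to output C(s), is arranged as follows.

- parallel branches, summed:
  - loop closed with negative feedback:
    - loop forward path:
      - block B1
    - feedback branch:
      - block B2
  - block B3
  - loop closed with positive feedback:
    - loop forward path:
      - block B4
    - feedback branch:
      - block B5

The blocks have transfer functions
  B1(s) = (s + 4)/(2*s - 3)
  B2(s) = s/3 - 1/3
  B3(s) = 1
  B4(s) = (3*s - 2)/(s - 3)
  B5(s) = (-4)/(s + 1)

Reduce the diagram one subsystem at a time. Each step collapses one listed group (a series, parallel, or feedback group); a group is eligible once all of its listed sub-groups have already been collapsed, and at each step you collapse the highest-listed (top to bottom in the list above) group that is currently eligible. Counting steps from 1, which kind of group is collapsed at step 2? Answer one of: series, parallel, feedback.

[1] apply the feedback formula to B1, B2
[2] close the feedback loop around B4, B5
[3] parallel reduction of [B1/(1+B1*B2)], B3, [B4/(1-B4*B5)]
The group at step 2 is a feedback group.

Final answer: feedback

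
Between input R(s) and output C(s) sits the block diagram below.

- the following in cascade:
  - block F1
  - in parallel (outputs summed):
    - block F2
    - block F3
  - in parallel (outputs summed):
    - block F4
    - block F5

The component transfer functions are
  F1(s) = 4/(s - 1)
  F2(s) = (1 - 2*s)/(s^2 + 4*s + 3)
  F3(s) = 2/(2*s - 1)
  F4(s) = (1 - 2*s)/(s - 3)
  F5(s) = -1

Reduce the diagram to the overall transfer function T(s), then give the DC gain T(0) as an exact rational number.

Step 1: combine F2, F3 in parallel: (-2*s^2 + 12*s + 5)/(2*s^3 + 7*s^2 + 2*s - 3)
Step 2: add F4, F5 (parallel): (4 - 3*s)/(s - 3)
Step 3: series reduction of F1, (F2+F3), (F4+F5): (24*s^3 - 176*s^2 + 132*s + 80)/(2*s^5 - s^4 - 20*s^3 + 10*s^2 + 18*s - 9)
The step-3 result is T(s). Setting s = 0: T(0) = 80/(-9) = -80/9.

Final answer: -80/9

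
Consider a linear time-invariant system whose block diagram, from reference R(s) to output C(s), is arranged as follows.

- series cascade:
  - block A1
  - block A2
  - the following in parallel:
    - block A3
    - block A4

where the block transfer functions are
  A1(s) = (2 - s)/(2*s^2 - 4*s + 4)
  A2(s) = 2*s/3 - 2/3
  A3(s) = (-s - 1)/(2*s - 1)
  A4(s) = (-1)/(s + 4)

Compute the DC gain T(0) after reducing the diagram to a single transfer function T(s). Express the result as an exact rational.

Answer: -1/4

Working:
Step 1. sum the parallel branches A3, A4; result (-s^2 - 7*s - 3)/(2*s^2 + 7*s - 4)
Step 2. combine A1, A2, (A3+A4) in series; result (s^4 + 4*s^3 - 16*s^2 + 5*s + 6)/(6*s^4 + 9*s^3 - 42*s^2 + 66*s - 24)
That last expression is T(s); at s = 0 only the constant terms survive, so T(0) = 6/(-24) = -1/4.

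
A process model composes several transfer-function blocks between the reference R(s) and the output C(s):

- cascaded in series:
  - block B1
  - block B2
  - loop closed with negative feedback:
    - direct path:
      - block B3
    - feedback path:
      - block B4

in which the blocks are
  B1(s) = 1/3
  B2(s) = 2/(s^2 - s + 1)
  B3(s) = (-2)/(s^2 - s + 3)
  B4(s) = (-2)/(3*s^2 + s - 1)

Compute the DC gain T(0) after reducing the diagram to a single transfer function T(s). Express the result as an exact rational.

1. reduce the feedback loop with forward B3 and return B4 = (-6*s^2 - 2*s + 2)/(3*s^4 - 2*s^3 + 7*s^2 + 4*s + 1)
2. cascade B1, B2, [B3/(1+B3*B4)] = (-12*s^2 - 4*s + 4)/(9*s^6 - 15*s^5 + 36*s^4 - 15*s^3 + 12*s^2 + 9*s + 3)
DC gain: substitute s = 0 into T(s) from step 2: T(0) = 4/3.

Hence the answer: 4/3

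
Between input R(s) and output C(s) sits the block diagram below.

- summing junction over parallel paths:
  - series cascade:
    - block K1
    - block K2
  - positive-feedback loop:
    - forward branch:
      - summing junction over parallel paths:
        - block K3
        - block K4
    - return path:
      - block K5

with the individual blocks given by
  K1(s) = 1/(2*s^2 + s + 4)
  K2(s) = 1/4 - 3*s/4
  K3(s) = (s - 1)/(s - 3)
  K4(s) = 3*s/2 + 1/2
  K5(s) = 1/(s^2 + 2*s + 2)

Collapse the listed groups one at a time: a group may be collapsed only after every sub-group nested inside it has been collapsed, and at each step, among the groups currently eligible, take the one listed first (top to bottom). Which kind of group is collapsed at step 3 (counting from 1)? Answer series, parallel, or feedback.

Reducing step by step:

Step 1. cascade K1, K2
Step 2. combine K3, K4 in parallel
Step 3. collapse the loop ((K3+K4) forward, K5 return)
Step 4. reduce the parallel group (K1*K2), [(K3+K4)/(1-(K3+K4)*K5)]
The group at step 3 is a feedback group.

Answer: feedback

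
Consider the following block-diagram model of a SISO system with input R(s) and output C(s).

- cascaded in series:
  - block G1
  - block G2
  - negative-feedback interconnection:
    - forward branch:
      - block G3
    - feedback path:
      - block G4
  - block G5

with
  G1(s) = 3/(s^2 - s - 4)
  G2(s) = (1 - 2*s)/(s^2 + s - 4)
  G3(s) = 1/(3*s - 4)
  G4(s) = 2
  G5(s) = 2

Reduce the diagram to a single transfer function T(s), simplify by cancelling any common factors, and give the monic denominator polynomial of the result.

Step 1. reduce the feedback loop with forward G3 and return G4 -> 1/(3*s - 2)
Step 2. series reduction of G1, G2, [G3/(1+G3*G4)], G5 -> (6 - 12*s)/(3*s^5 - 2*s^4 - 27*s^3 + 18*s^2 + 48*s - 32)
Step 2 gives the fully reduced T(s), with no common factor left to cancel. The denominator's leading coefficient is 3, so divide each of its coefficients by 3 to get the monic form.

Therefore the answer is s^5 - 2*s^4/3 - 9*s^3 + 6*s^2 + 16*s - 32/3.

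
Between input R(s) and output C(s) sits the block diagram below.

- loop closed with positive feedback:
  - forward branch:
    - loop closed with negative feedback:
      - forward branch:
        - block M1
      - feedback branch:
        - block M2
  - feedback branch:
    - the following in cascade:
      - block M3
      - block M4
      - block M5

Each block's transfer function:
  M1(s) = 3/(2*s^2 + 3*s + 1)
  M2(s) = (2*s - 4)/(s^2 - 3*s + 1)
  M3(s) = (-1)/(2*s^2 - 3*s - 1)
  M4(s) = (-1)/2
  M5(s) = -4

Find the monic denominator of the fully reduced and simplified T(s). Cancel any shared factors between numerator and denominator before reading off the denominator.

Reducing step by step:

1. collapse the loop (M1 forward, M2 return) gives (3*s^2 - 9*s + 3)/(2*s^4 - 3*s^3 - 6*s^2 + 6*s - 11)
2. series reduction of M3, M4, M5 gives (-2)/(2*s^2 - 3*s - 1)
3. apply the feedback formula to [M1/(1+M1*M2)], (M3*M4*M5) gives (6*s^4 - 27*s^3 + 30*s^2 - 3)/(4*s^6 - 12*s^5 - 5*s^4 + 33*s^3 - 28*s^2 + 9*s + 17)
No further cancellation is possible in the step-3 result, so that is T(s). Its denominator becomes monic after dividing by the leading coefficient 4.

Answer: s^6 - 3*s^5 - 5*s^4/4 + 33*s^3/4 - 7*s^2 + 9*s/4 + 17/4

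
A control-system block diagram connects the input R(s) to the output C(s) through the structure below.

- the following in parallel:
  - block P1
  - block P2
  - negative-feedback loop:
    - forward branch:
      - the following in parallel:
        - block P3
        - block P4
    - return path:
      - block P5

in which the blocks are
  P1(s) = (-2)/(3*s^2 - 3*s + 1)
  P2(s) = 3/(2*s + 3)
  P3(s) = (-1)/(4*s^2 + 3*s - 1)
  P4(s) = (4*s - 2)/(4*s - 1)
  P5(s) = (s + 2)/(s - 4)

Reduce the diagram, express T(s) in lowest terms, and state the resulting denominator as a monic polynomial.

[1] sum the parallel branches P3, P4 gives (4*s^2 + 2*s - 3)/(4*s^2 + 3*s - 1)
[2] reduce the feedback loop with forward (P3+P4) and return P5 gives (4*s^3 - 14*s^2 - 11*s + 12)/(8*s^3 - 3*s^2 - 12*s - 2)
[3] parallel reduction of P1, P2, [(P3+P4)/(1+(P3+P4)*P5)] gives (24*s^6 - 267*s^4 + 56*s^3 + 218*s^2 - 55*s + 42)/(48*s^6 + 6*s^5 - 137*s^4 - 3*s^3 + 69*s^2 - 22*s - 6)
No further cancellation is possible in the step-3 result, so that is T(s). Its denominator becomes monic after dividing by the leading coefficient 48.

Final answer: s^6 + s^5/8 - 137*s^4/48 - s^3/16 + 23*s^2/16 - 11*s/24 - 1/8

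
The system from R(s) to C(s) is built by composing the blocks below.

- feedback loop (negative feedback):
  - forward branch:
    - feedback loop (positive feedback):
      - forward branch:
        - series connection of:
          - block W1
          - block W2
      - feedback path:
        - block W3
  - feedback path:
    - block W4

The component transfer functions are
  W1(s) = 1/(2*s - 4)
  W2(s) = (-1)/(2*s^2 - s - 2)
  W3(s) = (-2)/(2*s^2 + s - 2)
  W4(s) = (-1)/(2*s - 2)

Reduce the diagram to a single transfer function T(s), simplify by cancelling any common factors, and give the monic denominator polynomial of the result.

The answer is s^6 - 3*s^5 - s^4/4 + 27*s^3/4 - 27*s^2/8 - 51*s/16 + 17/8.

Reasoning:
[1] multiply W1, W2 (series); result (-1)/(4*s^3 - 10*s^2 + 8)
[2] apply the feedback formula to (W1*W2), W3; result (-2*s^2 - s + 2)/(8*s^5 - 16*s^4 - 18*s^3 + 36*s^2 + 8*s - 18)
[3] feedback reduction of [(W1*W2)/(1-(W1*W2)*W3)], W4; result (-4*s^3 + 2*s^2 + 6*s - 4)/(16*s^6 - 48*s^5 - 4*s^4 + 108*s^3 - 54*s^2 - 51*s + 34)
T(s) is the step-3 result (common factors already cancelled). Leading coefficient of the denominator: 16. Divide through by 16 for the monic polynomial.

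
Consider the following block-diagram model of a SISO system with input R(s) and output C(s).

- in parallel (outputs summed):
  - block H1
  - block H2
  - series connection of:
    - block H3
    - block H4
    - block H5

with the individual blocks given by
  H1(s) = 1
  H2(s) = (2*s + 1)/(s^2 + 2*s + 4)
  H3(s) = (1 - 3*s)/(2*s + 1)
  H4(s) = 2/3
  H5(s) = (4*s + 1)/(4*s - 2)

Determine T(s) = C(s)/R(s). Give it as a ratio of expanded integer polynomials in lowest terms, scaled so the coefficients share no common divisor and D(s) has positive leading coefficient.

1. multiply H3, H4, H5 (series); result (-12*s^2 + s + 1)/(12*s^2 - 3)
2. combine H1, H2, (H3*H4*H5) in parallel, which is the overall transfer function T(s) = C(s)/R(s) in lowest terms

Therefore the answer is (25*s^3 + 12*s^2 - 6*s - 11)/(12*s^4 + 24*s^3 + 45*s^2 - 6*s - 12).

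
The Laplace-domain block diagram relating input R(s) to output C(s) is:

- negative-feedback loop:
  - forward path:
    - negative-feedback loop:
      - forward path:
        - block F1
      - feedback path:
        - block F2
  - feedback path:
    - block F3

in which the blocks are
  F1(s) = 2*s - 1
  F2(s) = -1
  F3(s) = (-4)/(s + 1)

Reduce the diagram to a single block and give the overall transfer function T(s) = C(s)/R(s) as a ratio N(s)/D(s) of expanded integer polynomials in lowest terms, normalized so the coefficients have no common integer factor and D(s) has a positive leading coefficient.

First reduce the diagram to T(s).

Step 1: reduce the feedback loop with forward F1 and return F2: (1 - 2*s)/(2*s - 2)
Step 2: reduce the feedback loop with forward [F1/(1+F1*F2)] and return F3, which is the overall transfer function T(s) = C(s)/R(s) in lowest terms

Answer: (-2*s^2 - s + 1)/(2*s^2 + 8*s - 6)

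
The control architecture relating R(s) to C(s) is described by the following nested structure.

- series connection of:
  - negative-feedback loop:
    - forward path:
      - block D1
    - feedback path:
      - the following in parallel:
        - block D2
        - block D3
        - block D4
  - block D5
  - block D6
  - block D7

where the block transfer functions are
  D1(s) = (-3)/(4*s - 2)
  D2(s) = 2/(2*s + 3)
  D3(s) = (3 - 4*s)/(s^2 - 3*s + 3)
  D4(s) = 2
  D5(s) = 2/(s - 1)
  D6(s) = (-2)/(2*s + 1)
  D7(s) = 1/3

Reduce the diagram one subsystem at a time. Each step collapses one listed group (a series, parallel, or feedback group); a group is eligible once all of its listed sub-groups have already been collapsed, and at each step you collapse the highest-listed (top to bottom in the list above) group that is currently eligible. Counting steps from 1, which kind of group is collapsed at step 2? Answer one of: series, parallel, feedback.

Reducing step by step:

Step 1. parallel reduction of D2, D3, D4
Step 2. reduce the feedback loop with forward D1 and return (D2+D3+D4)
Step 3. multiply [D1/(1+D1*(D2+D3+D4))], D5, D6, D7 (series)
At step 2 the group reduced is feedback.

Answer: feedback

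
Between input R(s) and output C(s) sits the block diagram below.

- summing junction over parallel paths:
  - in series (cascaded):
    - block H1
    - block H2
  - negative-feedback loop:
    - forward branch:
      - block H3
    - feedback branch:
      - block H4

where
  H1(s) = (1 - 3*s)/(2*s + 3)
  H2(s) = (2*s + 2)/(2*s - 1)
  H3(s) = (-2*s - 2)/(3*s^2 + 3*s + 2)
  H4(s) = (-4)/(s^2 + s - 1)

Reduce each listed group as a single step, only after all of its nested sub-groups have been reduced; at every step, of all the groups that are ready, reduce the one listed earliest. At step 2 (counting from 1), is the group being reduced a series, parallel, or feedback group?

Reducing step by step:

Step 1. reduce the series chain H1, H2
Step 2. collapse the loop (H3 forward, H4 return)
Step 3. reduce the parallel group (H1*H2), [H3/(1+H3*H4)]
So the answer for step 2 is feedback.

Answer: feedback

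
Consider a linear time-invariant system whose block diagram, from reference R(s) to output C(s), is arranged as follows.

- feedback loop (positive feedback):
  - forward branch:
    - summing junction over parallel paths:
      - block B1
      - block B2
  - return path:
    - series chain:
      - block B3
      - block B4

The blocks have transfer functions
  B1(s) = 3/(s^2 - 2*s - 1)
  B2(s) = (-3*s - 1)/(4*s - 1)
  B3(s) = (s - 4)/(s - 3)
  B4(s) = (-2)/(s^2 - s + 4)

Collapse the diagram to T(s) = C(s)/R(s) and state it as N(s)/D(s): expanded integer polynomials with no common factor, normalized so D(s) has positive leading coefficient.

Answer: (-3*s^6 + 17*s^5 - 24*s^4 + s^3 + 67*s^2 - 218*s + 24)/(4*s^6 - 25*s^5 + 56*s^4 - 68*s^3 + 84*s^2 - 109*s + 4)

Working:
[1] reduce the parallel group B1, B2, giving (-3*s^3 + 5*s^2 + 17*s - 2)/(4*s^3 - 9*s^2 - 2*s + 1)
[2] combine B3, B4 in series, giving (8 - 2*s)/(s^3 - 4*s^2 + 7*s - 12)
[3] collapse the loop ((B1+B2) forward, (B3*B4) return); the result is T(s) itself (integer coefficients, no common factor, positive leading denominator coefficient)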